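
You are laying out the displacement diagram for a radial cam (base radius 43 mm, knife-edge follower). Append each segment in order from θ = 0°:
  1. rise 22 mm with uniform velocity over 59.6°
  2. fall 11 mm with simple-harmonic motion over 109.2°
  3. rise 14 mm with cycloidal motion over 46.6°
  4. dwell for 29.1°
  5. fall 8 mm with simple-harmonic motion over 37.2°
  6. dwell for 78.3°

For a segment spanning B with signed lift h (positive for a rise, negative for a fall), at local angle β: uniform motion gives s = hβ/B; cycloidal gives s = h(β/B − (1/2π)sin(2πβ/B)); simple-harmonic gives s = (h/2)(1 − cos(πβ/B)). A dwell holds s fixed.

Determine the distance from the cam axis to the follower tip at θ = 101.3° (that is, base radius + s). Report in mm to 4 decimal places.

seg 1 [0°–59.6°] uniform, h=22: full span → s += 22 → s = 22.0000
seg 2 [59.6°–168.8°] simple-harmonic, h=-11: θ=101.3° here. β=41.7, B=109.2. -11/2·(1 − cos(π·0.3819)) = -3.5054 → s = 18.4946
radial distance = base radius + s = 43 + 18.4946 = 61.4946

61.4946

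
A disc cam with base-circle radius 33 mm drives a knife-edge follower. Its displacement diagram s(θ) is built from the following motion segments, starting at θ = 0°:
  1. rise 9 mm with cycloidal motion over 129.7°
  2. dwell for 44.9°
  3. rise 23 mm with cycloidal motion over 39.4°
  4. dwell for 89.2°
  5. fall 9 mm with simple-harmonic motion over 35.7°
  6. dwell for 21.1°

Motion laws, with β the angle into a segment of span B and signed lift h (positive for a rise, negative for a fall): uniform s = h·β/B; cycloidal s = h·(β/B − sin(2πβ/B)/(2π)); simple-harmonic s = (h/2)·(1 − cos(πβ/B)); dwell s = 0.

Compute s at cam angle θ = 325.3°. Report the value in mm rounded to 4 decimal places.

seg 1 [0°–129.7°] cycloidal, h=9: full span → s += 9 → s = 9.0000
seg 2 [129.7°–174.6°] dwell: s stays 9.0000
seg 3 [174.6°–214°] cycloidal, h=23: full span → s += 23 → s = 32.0000
seg 4 [214°–303.2°] dwell: s stays 32.0000
seg 5 [303.2°–338.9°] simple-harmonic, h=-9: θ=325.3° here. β=22.1, B=35.7. -9/2·(1 − cos(π·0.6190)) = -6.1440 → s = 25.8560

25.8560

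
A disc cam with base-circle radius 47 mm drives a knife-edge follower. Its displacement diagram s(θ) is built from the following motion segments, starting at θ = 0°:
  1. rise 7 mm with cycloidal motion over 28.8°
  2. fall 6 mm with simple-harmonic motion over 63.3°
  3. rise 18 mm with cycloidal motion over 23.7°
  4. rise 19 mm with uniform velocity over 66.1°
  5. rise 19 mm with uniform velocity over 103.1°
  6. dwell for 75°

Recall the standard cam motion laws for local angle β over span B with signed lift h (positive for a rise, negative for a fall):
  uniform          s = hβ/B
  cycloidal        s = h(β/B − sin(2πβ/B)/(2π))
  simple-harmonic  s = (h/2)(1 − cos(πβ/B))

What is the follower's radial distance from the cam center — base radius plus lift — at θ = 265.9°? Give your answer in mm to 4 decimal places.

seg 1 [0°–28.8°] cycloidal, h=7: full span → s += 7 → s = 7.0000
seg 2 [28.8°–92.1°] simple-harmonic, h=-6: full span → s += -6 → s = 1.0000
seg 3 [92.1°–115.8°] cycloidal, h=18: full span → s += 18 → s = 19.0000
seg 4 [115.8°–181.9°] uniform, h=19: full span → s += 19 → s = 38.0000
seg 5 [181.9°–285°] uniform, h=19: θ=265.9° here. β=84, B=103.1. 19·84/103.1 = 15.4801 → s = 53.4801
radial distance = base radius + s = 47 + 53.4801 = 100.4801

100.4801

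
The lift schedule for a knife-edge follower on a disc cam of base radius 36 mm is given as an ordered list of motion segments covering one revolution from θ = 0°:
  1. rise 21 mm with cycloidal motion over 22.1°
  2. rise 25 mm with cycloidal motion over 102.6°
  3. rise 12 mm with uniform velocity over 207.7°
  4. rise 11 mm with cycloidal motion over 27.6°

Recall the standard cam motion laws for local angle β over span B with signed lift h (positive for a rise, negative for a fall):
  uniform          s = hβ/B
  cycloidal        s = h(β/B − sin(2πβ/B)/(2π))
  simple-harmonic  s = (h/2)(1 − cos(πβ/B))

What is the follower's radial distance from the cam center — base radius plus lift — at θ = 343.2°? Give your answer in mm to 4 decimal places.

seg 1 [0°–22.1°] cycloidal, h=21: full span → s += 21 → s = 21.0000
seg 2 [22.1°–124.7°] cycloidal, h=25: full span → s += 25 → s = 46.0000
seg 3 [124.7°–332.4°] uniform, h=12: full span → s += 12 → s = 58.0000
seg 4 [332.4°–360°] cycloidal, h=11: θ=343.2° here. β=10.8, B=27.6. 11·(0.3913 − sin(2π·0.3913)/(2π)) = 3.1995 → s = 61.1995
radial distance = base radius + s = 36 + 61.1995 = 97.1995

97.1995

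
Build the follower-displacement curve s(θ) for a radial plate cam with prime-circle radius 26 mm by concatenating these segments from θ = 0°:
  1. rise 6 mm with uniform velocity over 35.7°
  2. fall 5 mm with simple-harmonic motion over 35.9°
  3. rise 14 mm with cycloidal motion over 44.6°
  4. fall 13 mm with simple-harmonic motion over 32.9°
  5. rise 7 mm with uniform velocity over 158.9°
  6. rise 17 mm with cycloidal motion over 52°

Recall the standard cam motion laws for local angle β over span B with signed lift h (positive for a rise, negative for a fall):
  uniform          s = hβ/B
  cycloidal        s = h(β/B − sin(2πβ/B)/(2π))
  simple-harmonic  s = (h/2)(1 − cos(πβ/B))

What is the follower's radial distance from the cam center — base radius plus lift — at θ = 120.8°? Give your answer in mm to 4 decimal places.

seg 1 [0°–35.7°] uniform, h=6: full span → s += 6 → s = 6.0000
seg 2 [35.7°–71.6°] simple-harmonic, h=-5: full span → s += -5 → s = 1.0000
seg 3 [71.6°–116.2°] cycloidal, h=14: full span → s += 14 → s = 15.0000
seg 4 [116.2°–149.1°] simple-harmonic, h=-13: θ=120.8° here. β=4.6, B=32.9. -13/2·(1 − cos(π·0.1398)) = -0.6170 → s = 14.3830
radial distance = base radius + s = 26 + 14.3830 = 40.3830

40.3830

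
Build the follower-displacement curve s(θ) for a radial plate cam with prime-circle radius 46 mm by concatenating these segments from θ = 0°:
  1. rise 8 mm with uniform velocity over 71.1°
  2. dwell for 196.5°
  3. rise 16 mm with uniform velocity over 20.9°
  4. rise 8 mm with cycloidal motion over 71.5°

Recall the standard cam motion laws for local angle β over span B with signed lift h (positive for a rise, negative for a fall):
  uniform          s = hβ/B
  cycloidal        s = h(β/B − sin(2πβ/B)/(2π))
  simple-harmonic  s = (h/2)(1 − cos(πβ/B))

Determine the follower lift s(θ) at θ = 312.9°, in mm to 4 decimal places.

seg 1 [0°–71.1°] uniform, h=8: full span → s += 8 → s = 8.0000
seg 2 [71.1°–267.6°] dwell: s stays 8.0000
seg 3 [267.6°–288.5°] uniform, h=16: full span → s += 16 → s = 24.0000
seg 4 [288.5°–360°] cycloidal, h=8: θ=312.9° here. β=24.4, B=71.5. 8·(0.3413 − sin(2π·0.3413)/(2π)) = 1.6605 → s = 25.6605

25.6605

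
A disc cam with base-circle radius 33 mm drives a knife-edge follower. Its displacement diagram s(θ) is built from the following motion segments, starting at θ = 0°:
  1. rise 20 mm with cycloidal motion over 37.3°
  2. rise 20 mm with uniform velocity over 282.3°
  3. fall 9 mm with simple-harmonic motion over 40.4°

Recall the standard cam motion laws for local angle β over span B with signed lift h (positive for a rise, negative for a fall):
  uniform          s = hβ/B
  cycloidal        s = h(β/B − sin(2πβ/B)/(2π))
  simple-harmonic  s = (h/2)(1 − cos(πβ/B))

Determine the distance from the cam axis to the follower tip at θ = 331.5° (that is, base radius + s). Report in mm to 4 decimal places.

seg 1 [0°–37.3°] cycloidal, h=20: full span → s += 20 → s = 20.0000
seg 2 [37.3°–319.6°] uniform, h=20: full span → s += 20 → s = 40.0000
seg 3 [319.6°–360°] simple-harmonic, h=-9: θ=331.5° here. β=11.9, B=40.4. -9/2·(1 − cos(π·0.2946)) = -1.7931 → s = 38.2069
radial distance = base radius + s = 33 + 38.2069 = 71.2069

71.2069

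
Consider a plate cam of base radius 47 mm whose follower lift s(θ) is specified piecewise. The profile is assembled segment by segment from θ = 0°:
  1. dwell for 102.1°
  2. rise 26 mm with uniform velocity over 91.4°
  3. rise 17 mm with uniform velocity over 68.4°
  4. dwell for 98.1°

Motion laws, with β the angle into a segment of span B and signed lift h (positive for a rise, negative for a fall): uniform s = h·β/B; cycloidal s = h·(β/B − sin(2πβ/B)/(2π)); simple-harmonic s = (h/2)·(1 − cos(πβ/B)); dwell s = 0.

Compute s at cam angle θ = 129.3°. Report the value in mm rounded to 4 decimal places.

seg 1 [0°–102.1°] dwell: s stays 0.0000
seg 2 [102.1°–193.5°] uniform, h=26: θ=129.3° here. β=27.2, B=91.4. 26·27.2/91.4 = 7.7374 → s = 7.7374

7.7374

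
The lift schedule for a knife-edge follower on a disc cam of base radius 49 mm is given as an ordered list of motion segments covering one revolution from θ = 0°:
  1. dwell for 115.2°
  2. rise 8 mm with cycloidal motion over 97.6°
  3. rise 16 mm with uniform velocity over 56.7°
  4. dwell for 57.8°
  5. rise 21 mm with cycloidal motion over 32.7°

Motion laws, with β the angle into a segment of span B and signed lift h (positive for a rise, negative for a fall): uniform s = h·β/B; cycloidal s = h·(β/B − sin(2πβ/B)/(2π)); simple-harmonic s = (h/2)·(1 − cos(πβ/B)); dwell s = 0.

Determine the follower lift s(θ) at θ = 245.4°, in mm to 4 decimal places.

seg 1 [0°–115.2°] dwell: s stays 0.0000
seg 2 [115.2°–212.8°] cycloidal, h=8: full span → s += 8 → s = 8.0000
seg 3 [212.8°–269.5°] uniform, h=16: θ=245.4° here. β=32.6, B=56.7. 16·32.6/56.7 = 9.1993 → s = 17.1993

17.1993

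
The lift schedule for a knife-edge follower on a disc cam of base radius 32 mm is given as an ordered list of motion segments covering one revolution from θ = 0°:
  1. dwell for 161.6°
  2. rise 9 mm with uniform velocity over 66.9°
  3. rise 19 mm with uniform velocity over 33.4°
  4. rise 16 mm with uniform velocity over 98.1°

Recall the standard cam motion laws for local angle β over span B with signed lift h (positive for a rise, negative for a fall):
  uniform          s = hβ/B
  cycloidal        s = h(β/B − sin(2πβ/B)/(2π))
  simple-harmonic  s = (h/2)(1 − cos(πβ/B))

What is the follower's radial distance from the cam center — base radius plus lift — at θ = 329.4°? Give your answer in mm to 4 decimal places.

seg 1 [0°–161.6°] dwell: s stays 0.0000
seg 2 [161.6°–228.5°] uniform, h=9: full span → s += 9 → s = 9.0000
seg 3 [228.5°–261.9°] uniform, h=19: full span → s += 19 → s = 28.0000
seg 4 [261.9°–360°] uniform, h=16: θ=329.4° here. β=67.5, B=98.1. 16·67.5/98.1 = 11.0092 → s = 39.0092
radial distance = base radius + s = 32 + 39.0092 = 71.0092

71.0092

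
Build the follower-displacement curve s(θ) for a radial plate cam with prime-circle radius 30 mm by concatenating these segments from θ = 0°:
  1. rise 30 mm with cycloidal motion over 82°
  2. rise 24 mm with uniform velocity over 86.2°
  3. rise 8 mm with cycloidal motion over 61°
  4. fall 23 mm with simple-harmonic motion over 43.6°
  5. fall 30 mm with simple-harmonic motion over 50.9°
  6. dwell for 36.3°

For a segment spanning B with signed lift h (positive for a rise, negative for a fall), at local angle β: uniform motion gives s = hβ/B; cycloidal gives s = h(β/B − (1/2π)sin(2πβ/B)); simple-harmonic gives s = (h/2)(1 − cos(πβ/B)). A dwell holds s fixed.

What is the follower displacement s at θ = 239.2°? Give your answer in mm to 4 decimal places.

seg 1 [0°–82°] cycloidal, h=30: full span → s += 30 → s = 30.0000
seg 2 [82°–168.2°] uniform, h=24: full span → s += 24 → s = 54.0000
seg 3 [168.2°–229.2°] cycloidal, h=8: full span → s += 8 → s = 62.0000
seg 4 [229.2°–272.8°] simple-harmonic, h=-23: θ=239.2° here. β=10, B=43.6. -23/2·(1 − cos(π·0.2294)) = -2.8584 → s = 59.1416

59.1416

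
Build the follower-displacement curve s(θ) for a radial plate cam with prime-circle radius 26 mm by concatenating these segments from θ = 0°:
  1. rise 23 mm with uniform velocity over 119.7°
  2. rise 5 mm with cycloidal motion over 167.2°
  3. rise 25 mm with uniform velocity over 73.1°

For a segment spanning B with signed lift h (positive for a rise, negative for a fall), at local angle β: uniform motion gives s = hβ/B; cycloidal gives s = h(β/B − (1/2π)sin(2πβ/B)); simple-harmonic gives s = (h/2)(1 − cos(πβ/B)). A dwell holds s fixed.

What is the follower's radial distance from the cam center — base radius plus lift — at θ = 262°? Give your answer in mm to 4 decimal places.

seg 1 [0°–119.7°] uniform, h=23: full span → s += 23 → s = 23.0000
seg 2 [119.7°–286.9°] cycloidal, h=5: θ=262° here. β=142.3, B=167.2. 5·(0.8511 − sin(2π·0.8511)/(2π)) = 4.8960 → s = 27.8960
radial distance = base radius + s = 26 + 27.8960 = 53.8960

53.8960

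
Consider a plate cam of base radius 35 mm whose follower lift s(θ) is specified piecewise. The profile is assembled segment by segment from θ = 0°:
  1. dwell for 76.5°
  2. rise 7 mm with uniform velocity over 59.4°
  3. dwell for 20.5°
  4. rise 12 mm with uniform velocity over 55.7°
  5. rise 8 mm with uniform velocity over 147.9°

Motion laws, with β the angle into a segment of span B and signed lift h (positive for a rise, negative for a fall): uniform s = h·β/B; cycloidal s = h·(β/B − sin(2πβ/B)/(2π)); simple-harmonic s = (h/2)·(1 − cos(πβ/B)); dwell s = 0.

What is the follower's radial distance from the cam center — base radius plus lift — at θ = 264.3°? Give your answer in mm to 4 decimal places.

seg 1 [0°–76.5°] dwell: s stays 0.0000
seg 2 [76.5°–135.9°] uniform, h=7: full span → s += 7 → s = 7.0000
seg 3 [135.9°–156.4°] dwell: s stays 7.0000
seg 4 [156.4°–212.1°] uniform, h=12: full span → s += 12 → s = 19.0000
seg 5 [212.1°–360°] uniform, h=8: θ=264.3° here. β=52.2, B=147.9. 8·52.2/147.9 = 2.8235 → s = 21.8235
radial distance = base radius + s = 35 + 21.8235 = 56.8235

56.8235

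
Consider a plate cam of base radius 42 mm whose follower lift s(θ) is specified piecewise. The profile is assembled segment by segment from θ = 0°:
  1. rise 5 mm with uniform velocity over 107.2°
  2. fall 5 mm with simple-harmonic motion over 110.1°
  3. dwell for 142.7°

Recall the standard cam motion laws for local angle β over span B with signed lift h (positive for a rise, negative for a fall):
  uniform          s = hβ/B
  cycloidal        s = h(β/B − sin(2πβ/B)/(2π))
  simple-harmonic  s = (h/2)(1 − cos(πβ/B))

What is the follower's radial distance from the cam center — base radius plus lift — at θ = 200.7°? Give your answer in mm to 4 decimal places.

seg 1 [0°–107.2°] uniform, h=5: full span → s += 5 → s = 5.0000
seg 2 [107.2°–217.3°] simple-harmonic, h=-5: θ=200.7° here. β=93.5, B=110.1. -5/2·(1 − cos(π·0.8492)) = -4.7248 → s = 0.2752
radial distance = base radius + s = 42 + 0.2752 = 42.2752

42.2752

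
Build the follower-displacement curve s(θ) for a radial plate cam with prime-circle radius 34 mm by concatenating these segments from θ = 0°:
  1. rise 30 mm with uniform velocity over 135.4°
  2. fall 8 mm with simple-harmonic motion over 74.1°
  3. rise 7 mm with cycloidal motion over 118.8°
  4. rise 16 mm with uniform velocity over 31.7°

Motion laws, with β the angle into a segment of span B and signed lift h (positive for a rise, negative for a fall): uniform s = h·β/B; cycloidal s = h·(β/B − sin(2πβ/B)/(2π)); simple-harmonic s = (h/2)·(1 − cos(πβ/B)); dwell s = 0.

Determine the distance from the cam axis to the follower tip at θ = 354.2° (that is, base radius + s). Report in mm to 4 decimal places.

seg 1 [0°–135.4°] uniform, h=30: full span → s += 30 → s = 30.0000
seg 2 [135.4°–209.5°] simple-harmonic, h=-8: full span → s += -8 → s = 22.0000
seg 3 [209.5°–328.3°] cycloidal, h=7: full span → s += 7 → s = 29.0000
seg 4 [328.3°–360°] uniform, h=16: θ=354.2° here. β=25.9, B=31.7. 16·25.9/31.7 = 13.0726 → s = 42.0726
radial distance = base radius + s = 34 + 42.0726 = 76.0726

76.0726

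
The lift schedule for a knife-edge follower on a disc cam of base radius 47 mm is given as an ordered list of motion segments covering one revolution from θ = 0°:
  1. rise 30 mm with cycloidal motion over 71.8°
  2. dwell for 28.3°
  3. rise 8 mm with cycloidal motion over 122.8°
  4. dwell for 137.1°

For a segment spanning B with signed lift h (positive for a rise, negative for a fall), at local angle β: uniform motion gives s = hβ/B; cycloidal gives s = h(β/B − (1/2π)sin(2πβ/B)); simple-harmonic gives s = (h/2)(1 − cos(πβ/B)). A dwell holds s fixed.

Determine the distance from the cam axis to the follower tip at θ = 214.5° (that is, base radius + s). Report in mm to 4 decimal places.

seg 1 [0°–71.8°] cycloidal, h=30: full span → s += 30 → s = 30.0000
seg 2 [71.8°–100.1°] dwell: s stays 30.0000
seg 3 [100.1°–222.9°] cycloidal, h=8: θ=214.5° here. β=114.4, B=122.8. 8·(0.9316 − sin(2π·0.9316)/(2π)) = 7.9833 → s = 37.9833
radial distance = base radius + s = 47 + 37.9833 = 84.9833

84.9833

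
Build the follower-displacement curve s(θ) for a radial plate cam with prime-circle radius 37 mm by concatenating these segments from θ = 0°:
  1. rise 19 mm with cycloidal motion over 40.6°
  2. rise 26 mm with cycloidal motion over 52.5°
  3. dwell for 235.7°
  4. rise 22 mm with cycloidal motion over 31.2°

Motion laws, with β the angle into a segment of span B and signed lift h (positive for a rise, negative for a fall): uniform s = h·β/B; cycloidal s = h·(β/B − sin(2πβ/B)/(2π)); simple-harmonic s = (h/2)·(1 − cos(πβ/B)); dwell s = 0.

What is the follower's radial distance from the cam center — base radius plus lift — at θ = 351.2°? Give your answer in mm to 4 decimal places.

seg 1 [0°–40.6°] cycloidal, h=19: full span → s += 19 → s = 19.0000
seg 2 [40.6°–93.1°] cycloidal, h=26: full span → s += 26 → s = 45.0000
seg 3 [93.1°–328.8°] dwell: s stays 45.0000
seg 4 [328.8°–360°] cycloidal, h=22: θ=351.2° here. β=22.4, B=31.2. 22·(0.7179 − sin(2π·0.7179)/(2π)) = 19.2255 → s = 64.2255
radial distance = base radius + s = 37 + 64.2255 = 101.2255

101.2255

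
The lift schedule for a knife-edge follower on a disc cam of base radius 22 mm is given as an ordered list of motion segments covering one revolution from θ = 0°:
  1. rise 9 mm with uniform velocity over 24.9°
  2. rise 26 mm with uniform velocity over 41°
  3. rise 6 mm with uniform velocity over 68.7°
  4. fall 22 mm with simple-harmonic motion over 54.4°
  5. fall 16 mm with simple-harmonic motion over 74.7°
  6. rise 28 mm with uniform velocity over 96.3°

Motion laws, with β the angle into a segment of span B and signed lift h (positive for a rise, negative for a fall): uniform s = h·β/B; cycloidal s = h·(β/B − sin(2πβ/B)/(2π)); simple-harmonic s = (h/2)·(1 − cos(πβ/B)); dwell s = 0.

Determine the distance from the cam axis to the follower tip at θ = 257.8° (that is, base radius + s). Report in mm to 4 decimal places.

seg 1 [0°–24.9°] uniform, h=9: full span → s += 9 → s = 9.0000
seg 2 [24.9°–65.9°] uniform, h=26: full span → s += 26 → s = 35.0000
seg 3 [65.9°–134.6°] uniform, h=6: full span → s += 6 → s = 41.0000
seg 4 [134.6°–189°] simple-harmonic, h=-22: full span → s += -22 → s = 19.0000
seg 5 [189°–263.7°] simple-harmonic, h=-16: θ=257.8° here. β=68.8, B=74.7. -16/2·(1 − cos(π·0.9210)) = -15.7550 → s = 3.2450
radial distance = base radius + s = 22 + 3.2450 = 25.2450

25.2450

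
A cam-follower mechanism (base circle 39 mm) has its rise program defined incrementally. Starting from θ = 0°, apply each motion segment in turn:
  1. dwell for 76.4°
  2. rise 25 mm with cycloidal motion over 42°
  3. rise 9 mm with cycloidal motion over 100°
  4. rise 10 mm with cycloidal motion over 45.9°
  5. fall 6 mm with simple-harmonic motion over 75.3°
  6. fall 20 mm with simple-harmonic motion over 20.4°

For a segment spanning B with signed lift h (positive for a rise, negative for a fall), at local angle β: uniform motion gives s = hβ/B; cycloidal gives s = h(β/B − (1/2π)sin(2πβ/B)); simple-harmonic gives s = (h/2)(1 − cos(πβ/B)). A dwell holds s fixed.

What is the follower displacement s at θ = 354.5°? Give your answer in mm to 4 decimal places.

seg 1 [0°–76.4°] dwell: s stays 0.0000
seg 2 [76.4°–118.4°] cycloidal, h=25: full span → s += 25 → s = 25.0000
seg 3 [118.4°–218.4°] cycloidal, h=9: full span → s += 9 → s = 34.0000
seg 4 [218.4°–264.3°] cycloidal, h=10: full span → s += 10 → s = 44.0000
seg 5 [264.3°–339.6°] simple-harmonic, h=-6: full span → s += -6 → s = 38.0000
seg 6 [339.6°–360°] simple-harmonic, h=-20: θ=354.5° here. β=14.9, B=20.4. -20/2·(1 − cos(π·0.7304)) = -16.6224 → s = 21.3776

21.3776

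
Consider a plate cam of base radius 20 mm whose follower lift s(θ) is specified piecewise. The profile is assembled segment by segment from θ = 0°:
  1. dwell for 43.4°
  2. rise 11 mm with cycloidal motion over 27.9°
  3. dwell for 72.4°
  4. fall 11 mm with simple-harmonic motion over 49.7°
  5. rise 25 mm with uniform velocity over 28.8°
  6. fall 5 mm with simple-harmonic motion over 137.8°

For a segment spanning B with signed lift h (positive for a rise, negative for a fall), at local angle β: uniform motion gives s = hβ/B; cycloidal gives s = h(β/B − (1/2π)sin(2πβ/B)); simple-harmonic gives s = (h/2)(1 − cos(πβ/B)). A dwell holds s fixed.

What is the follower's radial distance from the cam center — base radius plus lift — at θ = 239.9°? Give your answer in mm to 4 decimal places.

seg 1 [0°–43.4°] dwell: s stays 0.0000
seg 2 [43.4°–71.3°] cycloidal, h=11: full span → s += 11 → s = 11.0000
seg 3 [71.3°–143.7°] dwell: s stays 11.0000
seg 4 [143.7°–193.4°] simple-harmonic, h=-11: full span → s += -11 → s = 0.0000
seg 5 [193.4°–222.2°] uniform, h=25: full span → s += 25 → s = 25.0000
seg 6 [222.2°–360°] simple-harmonic, h=-5: θ=239.9° here. β=17.7, B=137.8. -5/2·(1 − cos(π·0.1284)) = -0.2008 → s = 24.7992
radial distance = base radius + s = 20 + 24.7992 = 44.7992

44.7992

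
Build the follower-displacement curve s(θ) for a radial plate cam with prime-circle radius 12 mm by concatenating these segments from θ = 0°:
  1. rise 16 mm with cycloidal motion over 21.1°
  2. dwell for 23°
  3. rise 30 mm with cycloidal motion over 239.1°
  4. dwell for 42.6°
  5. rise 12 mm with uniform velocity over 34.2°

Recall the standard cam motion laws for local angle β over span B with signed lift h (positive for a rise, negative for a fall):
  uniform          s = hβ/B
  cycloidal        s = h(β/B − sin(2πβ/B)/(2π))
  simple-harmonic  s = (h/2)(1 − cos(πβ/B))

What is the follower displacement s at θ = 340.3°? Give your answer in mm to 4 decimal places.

seg 1 [0°–21.1°] cycloidal, h=16: full span → s += 16 → s = 16.0000
seg 2 [21.1°–44.1°] dwell: s stays 16.0000
seg 3 [44.1°–283.2°] cycloidal, h=30: full span → s += 30 → s = 46.0000
seg 4 [283.2°–325.8°] dwell: s stays 46.0000
seg 5 [325.8°–360°] uniform, h=12: θ=340.3° here. β=14.5, B=34.2. 12·14.5/34.2 = 5.0877 → s = 51.0877

51.0877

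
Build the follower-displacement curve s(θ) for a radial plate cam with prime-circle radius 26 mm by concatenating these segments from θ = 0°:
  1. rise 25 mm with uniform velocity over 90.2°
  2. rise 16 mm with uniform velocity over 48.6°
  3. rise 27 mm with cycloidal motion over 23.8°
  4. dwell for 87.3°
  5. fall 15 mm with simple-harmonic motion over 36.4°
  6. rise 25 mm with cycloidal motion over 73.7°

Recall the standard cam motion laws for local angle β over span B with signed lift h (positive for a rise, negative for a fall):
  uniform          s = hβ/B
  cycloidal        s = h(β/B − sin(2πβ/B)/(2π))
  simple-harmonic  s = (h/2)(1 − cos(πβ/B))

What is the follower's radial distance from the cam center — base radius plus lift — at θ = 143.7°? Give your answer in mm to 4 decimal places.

seg 1 [0°–90.2°] uniform, h=25: full span → s += 25 → s = 25.0000
seg 2 [90.2°–138.8°] uniform, h=16: full span → s += 16 → s = 41.0000
seg 3 [138.8°–162.6°] cycloidal, h=27: θ=143.7° here. β=4.9, B=23.8. 27·(0.2059 − sin(2π·0.2059)/(2π)) = 1.4257 → s = 42.4257
radial distance = base radius + s = 26 + 42.4257 = 68.4257

68.4257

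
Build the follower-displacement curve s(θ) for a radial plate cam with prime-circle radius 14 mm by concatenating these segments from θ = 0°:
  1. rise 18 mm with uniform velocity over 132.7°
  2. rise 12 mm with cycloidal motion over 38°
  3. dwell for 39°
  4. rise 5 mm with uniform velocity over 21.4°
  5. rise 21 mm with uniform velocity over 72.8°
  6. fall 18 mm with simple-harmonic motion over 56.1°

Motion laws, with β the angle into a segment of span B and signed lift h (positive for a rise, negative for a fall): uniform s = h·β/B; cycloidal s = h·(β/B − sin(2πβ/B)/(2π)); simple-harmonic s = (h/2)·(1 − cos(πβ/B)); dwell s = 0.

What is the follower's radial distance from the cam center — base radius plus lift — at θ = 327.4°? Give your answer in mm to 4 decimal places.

seg 1 [0°–132.7°] uniform, h=18: full span → s += 18 → s = 18.0000
seg 2 [132.7°–170.7°] cycloidal, h=12: full span → s += 12 → s = 30.0000
seg 3 [170.7°–209.7°] dwell: s stays 30.0000
seg 4 [209.7°–231.1°] uniform, h=5: full span → s += 5 → s = 35.0000
seg 5 [231.1°–303.9°] uniform, h=21: full span → s += 21 → s = 56.0000
seg 6 [303.9°–360°] simple-harmonic, h=-18: θ=327.4° here. β=23.5, B=56.1. -18/2·(1 − cos(π·0.4189)) = -6.7315 → s = 49.2685
radial distance = base radius + s = 14 + 49.2685 = 63.2685

63.2685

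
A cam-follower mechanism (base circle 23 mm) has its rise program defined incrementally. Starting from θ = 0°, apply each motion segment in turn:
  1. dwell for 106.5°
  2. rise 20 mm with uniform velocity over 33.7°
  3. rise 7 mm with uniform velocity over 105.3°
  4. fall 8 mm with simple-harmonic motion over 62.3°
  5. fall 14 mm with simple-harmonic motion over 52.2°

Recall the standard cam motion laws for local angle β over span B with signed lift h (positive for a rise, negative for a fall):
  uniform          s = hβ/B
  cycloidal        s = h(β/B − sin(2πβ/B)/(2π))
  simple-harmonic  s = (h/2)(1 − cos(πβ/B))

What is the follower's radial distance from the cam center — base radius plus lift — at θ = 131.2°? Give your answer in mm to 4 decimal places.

seg 1 [0°–106.5°] dwell: s stays 0.0000
seg 2 [106.5°–140.2°] uniform, h=20: θ=131.2° here. β=24.7, B=33.7. 20·24.7/33.7 = 14.6588 → s = 14.6588
radial distance = base radius + s = 23 + 14.6588 = 37.6588

37.6588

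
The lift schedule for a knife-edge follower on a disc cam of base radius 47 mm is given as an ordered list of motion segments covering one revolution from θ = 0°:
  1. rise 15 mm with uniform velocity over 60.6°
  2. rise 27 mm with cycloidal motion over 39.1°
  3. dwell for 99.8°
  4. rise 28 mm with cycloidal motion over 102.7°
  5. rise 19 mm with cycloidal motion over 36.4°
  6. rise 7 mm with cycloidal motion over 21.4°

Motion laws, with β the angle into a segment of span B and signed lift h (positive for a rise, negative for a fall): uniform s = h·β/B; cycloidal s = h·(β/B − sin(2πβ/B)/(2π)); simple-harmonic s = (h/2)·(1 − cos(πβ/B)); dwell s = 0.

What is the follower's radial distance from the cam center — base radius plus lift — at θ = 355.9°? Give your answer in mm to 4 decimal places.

seg 1 [0°–60.6°] uniform, h=15: full span → s += 15 → s = 15.0000
seg 2 [60.6°–99.7°] cycloidal, h=27: full span → s += 27 → s = 42.0000
seg 3 [99.7°–199.5°] dwell: s stays 42.0000
seg 4 [199.5°–302.2°] cycloidal, h=28: full span → s += 28 → s = 70.0000
seg 5 [302.2°–338.6°] cycloidal, h=19: full span → s += 19 → s = 89.0000
seg 6 [338.6°–360°] cycloidal, h=7: θ=355.9° here. β=17.3, B=21.4. 7·(0.8084 − sin(2π·0.8084)/(2π)) = 6.6988 → s = 95.6988
radial distance = base radius + s = 47 + 95.6988 = 142.6988

142.6988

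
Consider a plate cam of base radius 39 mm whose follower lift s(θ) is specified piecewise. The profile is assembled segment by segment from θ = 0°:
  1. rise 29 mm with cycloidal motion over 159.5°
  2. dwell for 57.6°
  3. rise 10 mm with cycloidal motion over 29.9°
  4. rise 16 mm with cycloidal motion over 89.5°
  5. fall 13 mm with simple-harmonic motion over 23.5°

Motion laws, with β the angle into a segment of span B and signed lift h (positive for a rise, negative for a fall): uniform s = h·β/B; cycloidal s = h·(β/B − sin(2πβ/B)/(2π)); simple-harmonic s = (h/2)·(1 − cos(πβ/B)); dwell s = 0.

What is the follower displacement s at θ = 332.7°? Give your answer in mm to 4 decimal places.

seg 1 [0°–159.5°] cycloidal, h=29: full span → s += 29 → s = 29.0000
seg 2 [159.5°–217.1°] dwell: s stays 29.0000
seg 3 [217.1°–247°] cycloidal, h=10: full span → s += 10 → s = 39.0000
seg 4 [247°–336.5°] cycloidal, h=16: θ=332.7° here. β=85.7, B=89.5. 16·(0.9575 − sin(2π·0.9575)/(2π)) = 15.9920 → s = 54.9920

54.9920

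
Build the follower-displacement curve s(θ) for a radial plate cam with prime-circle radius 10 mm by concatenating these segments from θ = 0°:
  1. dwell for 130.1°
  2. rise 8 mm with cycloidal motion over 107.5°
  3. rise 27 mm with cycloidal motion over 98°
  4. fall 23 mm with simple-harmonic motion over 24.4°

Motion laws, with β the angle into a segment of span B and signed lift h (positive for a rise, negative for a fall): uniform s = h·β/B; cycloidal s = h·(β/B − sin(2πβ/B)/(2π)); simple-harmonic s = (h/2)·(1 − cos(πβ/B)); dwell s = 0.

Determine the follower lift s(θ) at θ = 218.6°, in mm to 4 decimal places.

seg 1 [0°–130.1°] dwell: s stays 0.0000
seg 2 [130.1°–237.6°] cycloidal, h=8: θ=218.6° here. β=88.5, B=107.5. 8·(0.8233 − sin(2π·0.8233)/(2π)) = 7.7268 → s = 7.7268

7.7268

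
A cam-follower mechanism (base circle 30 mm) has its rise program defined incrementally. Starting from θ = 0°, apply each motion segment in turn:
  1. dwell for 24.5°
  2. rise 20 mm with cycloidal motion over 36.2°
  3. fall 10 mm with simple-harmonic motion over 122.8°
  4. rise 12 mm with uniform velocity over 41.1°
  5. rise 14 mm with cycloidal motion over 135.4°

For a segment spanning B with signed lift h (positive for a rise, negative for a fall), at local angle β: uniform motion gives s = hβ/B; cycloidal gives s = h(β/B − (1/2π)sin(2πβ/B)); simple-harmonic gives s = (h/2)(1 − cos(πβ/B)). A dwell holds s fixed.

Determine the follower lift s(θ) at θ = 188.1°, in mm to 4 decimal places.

seg 1 [0°–24.5°] dwell: s stays 0.0000
seg 2 [24.5°–60.7°] cycloidal, h=20: full span → s += 20 → s = 20.0000
seg 3 [60.7°–183.5°] simple-harmonic, h=-10: full span → s += -10 → s = 10.0000
seg 4 [183.5°–224.6°] uniform, h=12: θ=188.1° here. β=4.6, B=41.1. 12·4.6/41.1 = 1.3431 → s = 11.3431

11.3431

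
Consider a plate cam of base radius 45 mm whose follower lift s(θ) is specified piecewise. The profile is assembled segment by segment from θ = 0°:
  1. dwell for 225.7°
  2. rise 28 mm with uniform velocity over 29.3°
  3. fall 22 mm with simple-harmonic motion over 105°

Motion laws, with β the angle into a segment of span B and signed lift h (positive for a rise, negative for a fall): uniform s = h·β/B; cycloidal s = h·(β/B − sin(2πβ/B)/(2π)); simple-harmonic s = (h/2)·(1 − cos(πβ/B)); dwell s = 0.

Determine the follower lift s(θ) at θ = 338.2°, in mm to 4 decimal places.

seg 1 [0°–225.7°] dwell: s stays 0.0000
seg 2 [225.7°–255°] uniform, h=28: full span → s += 28 → s = 28.0000
seg 3 [255°–360°] simple-harmonic, h=-22: θ=338.2° here. β=83.2, B=105. -22/2·(1 − cos(π·0.7924)) = -19.7419 → s = 8.2581

8.2581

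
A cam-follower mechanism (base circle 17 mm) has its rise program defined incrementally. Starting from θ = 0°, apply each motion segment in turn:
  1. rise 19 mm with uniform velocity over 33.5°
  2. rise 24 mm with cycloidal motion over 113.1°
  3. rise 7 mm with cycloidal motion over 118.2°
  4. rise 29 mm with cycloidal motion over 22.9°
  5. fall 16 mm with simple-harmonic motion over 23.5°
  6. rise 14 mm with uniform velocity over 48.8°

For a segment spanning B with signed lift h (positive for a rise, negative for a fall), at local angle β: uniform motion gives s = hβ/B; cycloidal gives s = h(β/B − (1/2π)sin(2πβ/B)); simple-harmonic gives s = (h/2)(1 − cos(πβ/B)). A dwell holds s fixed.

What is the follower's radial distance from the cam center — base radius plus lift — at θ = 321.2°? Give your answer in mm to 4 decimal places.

seg 1 [0°–33.5°] uniform, h=19: full span → s += 19 → s = 19.0000
seg 2 [33.5°–146.6°] cycloidal, h=24: full span → s += 24 → s = 43.0000
seg 3 [146.6°–264.8°] cycloidal, h=7: full span → s += 7 → s = 50.0000
seg 4 [264.8°–287.7°] cycloidal, h=29: full span → s += 29 → s = 79.0000
seg 5 [287.7°–311.2°] simple-harmonic, h=-16: full span → s += -16 → s = 63.0000
seg 6 [311.2°–360°] uniform, h=14: θ=321.2° here. β=10, B=48.8. 14·10/48.8 = 2.8689 → s = 65.8689
radial distance = base radius + s = 17 + 65.8689 = 82.8689

82.8689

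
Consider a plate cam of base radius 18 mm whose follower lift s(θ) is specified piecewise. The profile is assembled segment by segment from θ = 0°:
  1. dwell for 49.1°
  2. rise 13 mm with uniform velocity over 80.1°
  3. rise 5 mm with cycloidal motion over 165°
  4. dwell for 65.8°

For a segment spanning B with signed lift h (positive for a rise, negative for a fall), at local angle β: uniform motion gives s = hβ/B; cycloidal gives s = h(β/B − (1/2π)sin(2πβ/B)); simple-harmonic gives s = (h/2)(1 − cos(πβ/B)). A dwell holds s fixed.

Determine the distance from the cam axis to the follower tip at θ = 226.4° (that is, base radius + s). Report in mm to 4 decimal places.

seg 1 [0°–49.1°] dwell: s stays 0.0000
seg 2 [49.1°–129.2°] uniform, h=13: full span → s += 13 → s = 13.0000
seg 3 [129.2°–294.2°] cycloidal, h=5: θ=226.4° here. β=97.2, B=165. 5·(0.5891 − sin(2π·0.5891)/(2π)) = 3.3680 → s = 16.3680
radial distance = base radius + s = 18 + 16.3680 = 34.3680

34.3680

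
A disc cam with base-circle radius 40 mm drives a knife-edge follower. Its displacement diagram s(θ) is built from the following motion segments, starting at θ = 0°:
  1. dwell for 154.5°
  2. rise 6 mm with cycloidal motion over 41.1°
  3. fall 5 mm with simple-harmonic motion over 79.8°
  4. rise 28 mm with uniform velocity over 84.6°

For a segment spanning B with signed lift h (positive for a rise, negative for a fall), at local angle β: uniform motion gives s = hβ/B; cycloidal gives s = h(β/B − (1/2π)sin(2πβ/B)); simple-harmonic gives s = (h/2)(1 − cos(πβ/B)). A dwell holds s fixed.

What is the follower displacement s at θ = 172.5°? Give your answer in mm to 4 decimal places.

seg 1 [0°–154.5°] dwell: s stays 0.0000
seg 2 [154.5°–195.6°] cycloidal, h=6: θ=172.5° here. β=18, B=41.1. 6·(0.4380 − sin(2π·0.4380)/(2π)) = 2.2648 → s = 2.2648

2.2648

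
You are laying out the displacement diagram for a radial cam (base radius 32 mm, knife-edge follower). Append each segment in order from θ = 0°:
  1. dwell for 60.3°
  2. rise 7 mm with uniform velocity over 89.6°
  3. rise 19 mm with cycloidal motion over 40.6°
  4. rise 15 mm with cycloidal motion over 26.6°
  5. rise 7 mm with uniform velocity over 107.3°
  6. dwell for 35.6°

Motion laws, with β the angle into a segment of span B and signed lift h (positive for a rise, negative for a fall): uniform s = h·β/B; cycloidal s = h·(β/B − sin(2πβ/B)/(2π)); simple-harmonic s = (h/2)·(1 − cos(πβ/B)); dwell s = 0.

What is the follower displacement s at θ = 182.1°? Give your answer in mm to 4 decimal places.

seg 1 [0°–60.3°] dwell: s stays 0.0000
seg 2 [60.3°–149.9°] uniform, h=7: full span → s += 7 → s = 7.0000
seg 3 [149.9°–190.5°] cycloidal, h=19: θ=182.1° here. β=32.2, B=40.6. 19·(0.7931 − sin(2π·0.7931)/(2π)) = 17.9827 → s = 24.9827

24.9827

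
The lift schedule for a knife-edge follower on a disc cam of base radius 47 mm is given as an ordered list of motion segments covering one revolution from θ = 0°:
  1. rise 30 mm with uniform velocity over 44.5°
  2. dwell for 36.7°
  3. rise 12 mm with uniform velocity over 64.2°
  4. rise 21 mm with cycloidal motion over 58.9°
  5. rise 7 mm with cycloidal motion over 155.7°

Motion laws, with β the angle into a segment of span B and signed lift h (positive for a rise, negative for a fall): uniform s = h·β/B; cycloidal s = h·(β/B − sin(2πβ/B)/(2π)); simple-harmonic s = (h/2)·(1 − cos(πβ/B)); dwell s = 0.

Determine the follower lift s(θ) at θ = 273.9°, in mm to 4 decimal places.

seg 1 [0°–44.5°] uniform, h=30: full span → s += 30 → s = 30.0000
seg 2 [44.5°–81.2°] dwell: s stays 30.0000
seg 3 [81.2°–145.4°] uniform, h=12: full span → s += 12 → s = 42.0000
seg 4 [145.4°–204.3°] cycloidal, h=21: full span → s += 21 → s = 63.0000
seg 5 [204.3°–360°] cycloidal, h=7: θ=273.9° here. β=69.6, B=155.7. 7·(0.4470 − sin(2π·0.4470)/(2π)) = 2.7650 → s = 65.7650

65.7650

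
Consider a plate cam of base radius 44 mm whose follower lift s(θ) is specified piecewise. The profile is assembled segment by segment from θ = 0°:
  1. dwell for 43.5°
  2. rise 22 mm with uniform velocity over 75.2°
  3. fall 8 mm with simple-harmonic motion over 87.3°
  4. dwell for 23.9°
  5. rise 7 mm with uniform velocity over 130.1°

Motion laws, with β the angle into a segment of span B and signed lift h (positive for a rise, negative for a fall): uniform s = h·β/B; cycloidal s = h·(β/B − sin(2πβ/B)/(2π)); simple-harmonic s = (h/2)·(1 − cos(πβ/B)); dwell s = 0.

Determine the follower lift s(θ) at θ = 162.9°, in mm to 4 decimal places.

seg 1 [0°–43.5°] dwell: s stays 0.0000
seg 2 [43.5°–118.7°] uniform, h=22: full span → s += 22 → s = 22.0000
seg 3 [118.7°–206°] simple-harmonic, h=-8: θ=162.9° here. β=44.2, B=87.3. -8/2·(1 − cos(π·0.5063)) = -4.0792 → s = 17.9208

17.9208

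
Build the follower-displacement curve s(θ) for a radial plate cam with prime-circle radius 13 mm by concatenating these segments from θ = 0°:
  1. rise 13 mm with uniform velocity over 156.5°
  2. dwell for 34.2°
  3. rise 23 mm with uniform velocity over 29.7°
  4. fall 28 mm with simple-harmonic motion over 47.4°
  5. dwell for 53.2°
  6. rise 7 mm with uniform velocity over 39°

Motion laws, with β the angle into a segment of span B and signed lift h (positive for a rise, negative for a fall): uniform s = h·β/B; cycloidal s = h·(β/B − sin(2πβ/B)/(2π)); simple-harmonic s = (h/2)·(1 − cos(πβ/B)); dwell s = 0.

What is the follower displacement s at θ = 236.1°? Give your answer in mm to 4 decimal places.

seg 1 [0°–156.5°] uniform, h=13: full span → s += 13 → s = 13.0000
seg 2 [156.5°–190.7°] dwell: s stays 13.0000
seg 3 [190.7°–220.4°] uniform, h=23: full span → s += 23 → s = 36.0000
seg 4 [220.4°–267.8°] simple-harmonic, h=-28: θ=236.1° here. β=15.7, B=47.4. -28/2·(1 − cos(π·0.3312)) = -6.9198 → s = 29.0802

29.0802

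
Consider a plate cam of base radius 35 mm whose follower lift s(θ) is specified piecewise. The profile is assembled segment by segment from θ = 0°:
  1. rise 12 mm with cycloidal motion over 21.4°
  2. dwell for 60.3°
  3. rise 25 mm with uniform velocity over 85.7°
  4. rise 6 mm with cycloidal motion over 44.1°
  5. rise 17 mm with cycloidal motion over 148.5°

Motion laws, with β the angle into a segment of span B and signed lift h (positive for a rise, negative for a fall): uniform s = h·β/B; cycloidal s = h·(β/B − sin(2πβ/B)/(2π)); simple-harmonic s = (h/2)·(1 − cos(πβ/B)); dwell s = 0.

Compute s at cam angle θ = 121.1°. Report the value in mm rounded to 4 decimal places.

seg 1 [0°–21.4°] cycloidal, h=12: full span → s += 12 → s = 12.0000
seg 2 [21.4°–81.7°] dwell: s stays 12.0000
seg 3 [81.7°–167.4°] uniform, h=25: θ=121.1° here. β=39.4, B=85.7. 25·39.4/85.7 = 11.4936 → s = 23.4936

23.4936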